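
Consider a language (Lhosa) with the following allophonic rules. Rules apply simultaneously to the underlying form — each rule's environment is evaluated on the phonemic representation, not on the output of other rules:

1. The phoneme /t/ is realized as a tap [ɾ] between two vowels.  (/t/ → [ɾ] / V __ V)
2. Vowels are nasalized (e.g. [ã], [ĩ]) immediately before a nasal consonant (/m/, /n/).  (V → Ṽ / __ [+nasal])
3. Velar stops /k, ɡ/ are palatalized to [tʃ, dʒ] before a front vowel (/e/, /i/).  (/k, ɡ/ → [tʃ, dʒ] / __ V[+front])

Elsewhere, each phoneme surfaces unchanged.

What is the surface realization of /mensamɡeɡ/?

/m/ (word-initial) is unaffected → [m].
/e/ — between /m/ and /n/, before a nasal consonant — surfaces as [ẽ] (rule 2).
/n/ — not in any rule's target class → [n].
/s/ (between /n/ and /a/): no rule targets it → [s].
/a/ — between /s/ and /m/, before a nasal consonant — surfaces as [ã] (rule 2).
/m/ (between /a/ and /ɡ/): no rule targets it → [m].
Rule 3 applies to /ɡ/ (between /m/ and /e/: before a front vowel) → [dʒ].
/e/ (between /ɡ/ and /ɡ/) fails the environment for rule 2, so it stays [e].
/ɡ/ (word-final) is in the target of rule 3 but the environment (before a front vowel) is not met → [ɡ].

[mẽnsãmdʒeɡ]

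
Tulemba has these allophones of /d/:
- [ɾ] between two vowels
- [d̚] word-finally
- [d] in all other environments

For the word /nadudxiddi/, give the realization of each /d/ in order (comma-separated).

Occurrence 1 (position 3): between two vowels → [ɾ].
Occurrence 2 (position 5): no conditioning environment matches → elsewhere allophone [d].
Occurrence 3 (position 8): no conditioning environment matches → elsewhere allophone [d].
Occurrence 4 (position 9): no conditioning environment matches → elsewhere allophone [d].

[ɾ], [d], [d], [d]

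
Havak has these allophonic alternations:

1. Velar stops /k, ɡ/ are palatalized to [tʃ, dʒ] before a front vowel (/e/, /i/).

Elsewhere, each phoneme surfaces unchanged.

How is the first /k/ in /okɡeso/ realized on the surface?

[k]

/k/ (between /o/ and /ɡ/): rule 1 targets it, but not before a front vowel → unchanged [k].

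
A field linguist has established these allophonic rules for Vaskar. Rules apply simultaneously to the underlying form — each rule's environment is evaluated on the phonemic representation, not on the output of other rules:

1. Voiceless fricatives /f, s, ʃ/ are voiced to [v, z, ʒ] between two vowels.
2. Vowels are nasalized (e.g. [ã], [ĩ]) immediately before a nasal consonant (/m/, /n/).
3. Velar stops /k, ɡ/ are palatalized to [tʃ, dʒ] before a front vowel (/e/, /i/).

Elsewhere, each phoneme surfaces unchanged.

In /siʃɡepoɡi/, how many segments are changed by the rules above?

Segments that undergo a rule: /ɡ/ → [dʒ] (rule 3); /ɡ/ → [dʒ] (rule 3).
All other segments surface unchanged.

2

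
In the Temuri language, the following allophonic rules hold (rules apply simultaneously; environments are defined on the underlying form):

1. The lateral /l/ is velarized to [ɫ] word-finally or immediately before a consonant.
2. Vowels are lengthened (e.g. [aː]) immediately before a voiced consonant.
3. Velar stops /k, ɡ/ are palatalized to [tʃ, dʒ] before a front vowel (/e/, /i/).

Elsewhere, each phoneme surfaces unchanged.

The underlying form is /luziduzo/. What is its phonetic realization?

/l/ — word-initial; rule 1 does not apply here → [l].
Rule 2 applies to /u/ (between /l/ and /z/: before a voiced consonant) → [uː].
/z/ stays [z].
/i/ (between /z/ and /d/) occurs before a voiced consonant → [iː] by rule 2.
/d/ stays [d].
/u/ (between /d/ and /z/) occurs before a voiced consonant → [uː] by rule 2.
/z/ (between /u/ and /o/): no rule targets it → [z].
/o/ (word-final) is in the target of rule 2 but the environment (before a voiced consonant) is not met → [o].

[luːziːduːzo]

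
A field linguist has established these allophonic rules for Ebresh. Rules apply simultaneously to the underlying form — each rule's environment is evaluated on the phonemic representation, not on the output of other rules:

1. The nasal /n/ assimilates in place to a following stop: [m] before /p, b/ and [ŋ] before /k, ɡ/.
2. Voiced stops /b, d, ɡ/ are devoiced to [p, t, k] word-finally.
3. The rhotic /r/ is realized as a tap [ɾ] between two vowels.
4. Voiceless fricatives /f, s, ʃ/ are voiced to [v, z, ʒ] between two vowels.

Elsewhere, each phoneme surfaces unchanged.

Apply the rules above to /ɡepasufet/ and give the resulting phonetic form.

/ɡ/ (word-initial) fails the environment for rule 2, so it stays [ɡ].
/s/ (between /a/ and /u/) occurs between two vowels → [z] by rule 4.
/f/ (between /u/ and /e/) occurs between two vowels → [v] by rule 4.

[ɡepazuvet]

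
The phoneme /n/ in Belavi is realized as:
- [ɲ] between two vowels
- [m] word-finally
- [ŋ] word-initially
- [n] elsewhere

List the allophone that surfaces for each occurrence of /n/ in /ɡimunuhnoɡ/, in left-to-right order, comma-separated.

[ɲ], [n]

Occurrence 1 (position 5): between two vowels → [ɲ].
Occurrence 2 (position 8): no conditioning environment matches → elsewhere allophone [n].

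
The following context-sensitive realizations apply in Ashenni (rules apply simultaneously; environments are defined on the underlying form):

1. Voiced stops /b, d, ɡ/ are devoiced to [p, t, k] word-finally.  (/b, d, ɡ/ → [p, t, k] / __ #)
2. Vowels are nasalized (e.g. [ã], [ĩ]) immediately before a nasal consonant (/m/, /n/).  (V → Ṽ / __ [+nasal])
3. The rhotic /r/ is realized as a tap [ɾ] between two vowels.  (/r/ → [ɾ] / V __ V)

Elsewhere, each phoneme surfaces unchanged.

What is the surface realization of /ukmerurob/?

/u/ — word-initial; rule 2 does not apply here → [u].
/k/ (between /u/ and /m/) is unaffected → [k].
/m/ — not in any rule's target class → [m].
/e/ (between /m/ and /r/) is in the target of rule 2 but the environment (before a nasal consonant) is not met → [e].
Rule 3 applies to /r/ (between /e/ and /u/: between two vowels) → [ɾ].
/u/ (between /r/ and /r/) fails the environment for rule 2, so it stays [u].
Rule 3 applies to /r/ (between /u/ and /o/: between two vowels) → [ɾ].
/o/ — between /r/ and /b/; rule 2 does not apply here → [o].
Rule 1 applies to /b/ (word-final: word-finally) → [p].

[ukmeɾuɾop]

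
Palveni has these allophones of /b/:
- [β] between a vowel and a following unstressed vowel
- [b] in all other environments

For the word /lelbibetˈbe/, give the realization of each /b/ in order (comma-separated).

Occurrence 1 (position 4): no conditioning environment matches → elsewhere allophone [b].
Occurrence 2 (position 6): between a vowel and a following unstressed vowel → [β].
Occurrence 3 (position 9): no conditioning environment matches → elsewhere allophone [b].

[b], [β], [b]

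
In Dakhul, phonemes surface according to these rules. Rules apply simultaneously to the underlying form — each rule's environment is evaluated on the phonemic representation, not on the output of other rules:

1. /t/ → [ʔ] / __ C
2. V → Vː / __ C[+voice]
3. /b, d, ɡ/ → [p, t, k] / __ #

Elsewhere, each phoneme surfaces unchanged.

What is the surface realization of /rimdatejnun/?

/r/ (word-initial) is unaffected → [r].
/i/ meets the environment for rule 2 (before a voiced consonant) → [iː].
/m/ (between /i/ and /d/) is unaffected → [m].
/d/ — between /m/ and /a/; rule 3 does not apply here → [d].
/a/ (between /d/ and /t/) fails the environment for rule 2, so it stays [a].
/t/ (between /a/ and /e/): rule 1 targets it, but not immediately before a consonant → unchanged [t].
/e/ — between /t/ and /j/, before a voiced consonant — surfaces as [eː] (rule 2).
/j/ — not in any rule's target class → [j].
/n/ stays [n].
/u/ (between /n/ and /n/): before a voiced consonant, so rule 2 applies → [uː].
/n/ — not in any rule's target class → [n].

[riːmdateːjnuːn]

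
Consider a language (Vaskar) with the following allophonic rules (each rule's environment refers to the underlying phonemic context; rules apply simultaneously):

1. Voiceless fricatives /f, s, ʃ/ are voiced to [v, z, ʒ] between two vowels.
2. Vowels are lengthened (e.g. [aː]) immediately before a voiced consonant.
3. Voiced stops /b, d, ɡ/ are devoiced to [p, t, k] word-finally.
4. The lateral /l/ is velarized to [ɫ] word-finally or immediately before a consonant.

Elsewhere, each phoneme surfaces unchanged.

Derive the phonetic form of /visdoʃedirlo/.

/v/ (word-initial) is unaffected → [v].
/i/ (between /v/ and /s/) fails the environment for rule 2, so it stays [i].
/s/ (between /i/ and /d/): rule 1 targets it, but not between two vowels → unchanged [s].
/d/ (between /s/ and /o/): rule 3 targets it, but not word-finally → unchanged [d].
/o/ (between /d/ and /ʃ/) fails the environment for rule 2, so it stays [o].
/ʃ/ — between /o/ and /e/, between two vowels — surfaces as [ʒ] (rule 1).
/e/ — between /ʃ/ and /d/, before a voiced consonant — surfaces as [eː] (rule 2).
/d/ (between /e/ and /i/) is in the target of rule 3 but the environment (word-finally) is not met → [d].
/i/ — between /d/ and /r/, before a voiced consonant — surfaces as [iː] (rule 2).
/r/ stays [r].
/l/ — between /r/ and /o/; rule 4 does not apply here → [l].
/o/ (word-final) is in the target of rule 2 but the environment (before a voiced consonant) is not met → [o].

[visdoʒeːdiːrlo]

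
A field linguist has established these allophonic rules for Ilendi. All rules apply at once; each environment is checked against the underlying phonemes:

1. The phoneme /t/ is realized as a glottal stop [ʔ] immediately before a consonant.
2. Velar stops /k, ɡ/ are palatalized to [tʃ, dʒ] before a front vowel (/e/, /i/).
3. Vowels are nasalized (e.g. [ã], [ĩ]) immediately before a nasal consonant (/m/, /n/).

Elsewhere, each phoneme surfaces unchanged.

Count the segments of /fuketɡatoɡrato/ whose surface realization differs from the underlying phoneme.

2

Segments that undergo a rule: /k/ → [tʃ] (rule 2); /t/ → [ʔ] (rule 1).
All other segments surface unchanged.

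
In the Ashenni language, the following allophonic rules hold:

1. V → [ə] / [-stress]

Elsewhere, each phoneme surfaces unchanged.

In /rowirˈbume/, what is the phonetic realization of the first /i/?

/i/ (between /w/ and /r/): in an unstressed syllable, so rule 1 applies → [ə].

[ə]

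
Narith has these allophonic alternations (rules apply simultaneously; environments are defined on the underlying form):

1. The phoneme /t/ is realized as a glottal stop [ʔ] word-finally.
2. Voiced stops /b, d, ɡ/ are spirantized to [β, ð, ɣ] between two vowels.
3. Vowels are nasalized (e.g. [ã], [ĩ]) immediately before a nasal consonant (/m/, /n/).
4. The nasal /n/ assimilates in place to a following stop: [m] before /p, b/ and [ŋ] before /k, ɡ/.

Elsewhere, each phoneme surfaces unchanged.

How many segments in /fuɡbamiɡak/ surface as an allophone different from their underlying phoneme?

Segments that undergo a rule: /a/ → [ã] (rule 3); /ɡ/ → [ɣ] (rule 2).
All other segments surface unchanged.

2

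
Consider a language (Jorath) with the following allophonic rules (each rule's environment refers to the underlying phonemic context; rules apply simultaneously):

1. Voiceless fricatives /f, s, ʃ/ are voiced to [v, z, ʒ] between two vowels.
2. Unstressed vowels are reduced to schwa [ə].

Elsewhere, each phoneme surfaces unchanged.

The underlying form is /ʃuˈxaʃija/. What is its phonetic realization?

[ʃəˈxaʒəjə]

/ʃ/ (word-initial) fails the environment for rule 1, so it stays [ʃ].
/u/ meets the environment for rule 2 (in an unstressed syllable) → [ə].
/x/ stays [x].
/a/ (between /x/ and /ʃ/): rule 2 targets it, but not in an unstressed syllable → unchanged [a].
/ʃ/ (between /a/ and /i/) occurs between two vowels → [ʒ] by rule 1.
Rule 2 applies to /i/ (between /ʃ/ and /j/: in an unstressed syllable) → [ə].
/j/ (between /i/ and /a/): no rule targets it → [j].
/a/ meets the environment for rule 2 (in an unstressed syllable) → [ə].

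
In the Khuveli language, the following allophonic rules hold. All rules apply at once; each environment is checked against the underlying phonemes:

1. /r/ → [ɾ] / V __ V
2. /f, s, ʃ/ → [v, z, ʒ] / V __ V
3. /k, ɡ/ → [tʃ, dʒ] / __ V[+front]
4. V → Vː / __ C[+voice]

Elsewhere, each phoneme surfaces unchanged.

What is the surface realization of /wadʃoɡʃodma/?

[waːdʃoːɡʃoːdma]

/w/ (word-initial) is unaffected → [w].
/a/ (between /w/ and /d/): before a voiced consonant, so rule 4 applies → [aː].
/d/ — not in any rule's target class → [d].
/ʃ/ (between /d/ and /o/) fails the environment for rule 2, so it stays [ʃ].
/o/ — between /ʃ/ and /ɡ/, before a voiced consonant — surfaces as [oː] (rule 4).
/ɡ/ (between /o/ and /ʃ/) fails the environment for rule 3, so it stays [ɡ].
/ʃ/ (between /ɡ/ and /o/) is in the target of rule 2 but the environment (between two vowels) is not met → [ʃ].
/o/ (between /ʃ/ and /d/): before a voiced consonant, so rule 4 applies → [oː].
/d/ — not in any rule's target class → [d].
/m/ (between /d/ and /a/) is unaffected → [m].
/a/ (word-final): rule 4 targets it, but not before a voiced consonant → unchanged [a].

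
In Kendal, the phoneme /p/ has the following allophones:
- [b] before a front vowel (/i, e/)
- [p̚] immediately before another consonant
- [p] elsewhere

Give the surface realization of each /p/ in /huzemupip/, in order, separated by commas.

[b], [p]

Occurrence 1 (position 7): before a front vowel (/i, e/) → [b].
Occurrence 2 (position 9): no conditioning environment matches → elsewhere allophone [p].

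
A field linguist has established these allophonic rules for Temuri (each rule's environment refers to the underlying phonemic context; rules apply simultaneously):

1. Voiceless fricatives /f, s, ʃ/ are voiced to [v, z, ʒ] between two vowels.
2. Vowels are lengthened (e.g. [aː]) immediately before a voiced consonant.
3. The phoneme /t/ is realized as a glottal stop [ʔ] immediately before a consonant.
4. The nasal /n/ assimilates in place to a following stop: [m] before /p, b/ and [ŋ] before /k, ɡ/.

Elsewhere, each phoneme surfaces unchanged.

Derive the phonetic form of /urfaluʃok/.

/u/ — word-initial, before a voiced consonant — surfaces as [uː] (rule 2).
/r/ — not in any rule's target class → [r].
/f/ — between /r/ and /a/; rule 1 does not apply here → [f].
/a/ (between /f/ and /l/): before a voiced consonant, so rule 2 applies → [aː].
/l/ (between /a/ and /u/) is unaffected → [l].
/u/ (between /l/ and /ʃ/): rule 2 targets it, but not before a voiced consonant → unchanged [u].
/ʃ/ — between /u/ and /o/, between two vowels — surfaces as [ʒ] (rule 1).
/o/ — between /ʃ/ and /k/; rule 2 does not apply here → [o].
/k/ (word-final) is unaffected → [k].

[uːrfaːluʒok]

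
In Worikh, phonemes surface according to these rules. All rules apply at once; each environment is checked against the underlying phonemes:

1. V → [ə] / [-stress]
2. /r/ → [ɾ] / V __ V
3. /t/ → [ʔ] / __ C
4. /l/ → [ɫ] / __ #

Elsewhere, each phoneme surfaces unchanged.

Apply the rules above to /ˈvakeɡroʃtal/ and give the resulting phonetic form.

[ˈvakəɡrəʃtəɫ]

/v/ (word-initial): no rule targets it → [v].
/a/ (between /v/ and /k/): rule 1 targets it, but not in an unstressed syllable → unchanged [a].
/k/ — not in any rule's target class → [k].
/e/ — between /k/ and /ɡ/, in an unstressed syllable — surfaces as [ə] (rule 1).
/ɡ/ — not in any rule's target class → [ɡ].
/r/ (between /ɡ/ and /o/): rule 2 targets it, but not between two vowels → unchanged [r].
/o/ (between /r/ and /ʃ/) occurs in an unstressed syllable → [ə] by rule 1.
/ʃ/ — not in any rule's target class → [ʃ].
/t/ (between /ʃ/ and /a/) is in the target of rule 3 but the environment (immediately before a consonant) is not met → [t].
/a/ (between /t/ and /l/): in an unstressed syllable, so rule 1 applies → [ə].
Rule 4 applies to /l/ (word-final: word-finally) → [ɫ].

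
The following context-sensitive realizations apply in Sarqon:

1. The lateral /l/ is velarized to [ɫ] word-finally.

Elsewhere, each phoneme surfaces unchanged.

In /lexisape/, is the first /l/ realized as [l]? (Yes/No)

/l/ (word-initial) fails the environment for rule 1, so it stays [l].
The actual realization is [l], which matches [l].

Yes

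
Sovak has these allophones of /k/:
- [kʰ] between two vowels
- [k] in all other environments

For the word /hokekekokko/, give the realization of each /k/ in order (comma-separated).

Occurrence 1 (position 3): between two vowels → [kʰ].
Occurrence 2 (position 5): between two vowels → [kʰ].
Occurrence 3 (position 7): between two vowels → [kʰ].
Occurrence 4 (position 9): no conditioning environment matches → elsewhere allophone [k].
Occurrence 5 (position 10): no conditioning environment matches → elsewhere allophone [k].

[kʰ], [kʰ], [kʰ], [k], [k]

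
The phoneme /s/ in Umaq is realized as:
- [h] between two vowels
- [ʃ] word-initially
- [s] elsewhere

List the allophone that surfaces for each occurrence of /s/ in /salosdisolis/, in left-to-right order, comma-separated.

[ʃ], [s], [h], [s]

Occurrence 1 (position 1): word-initially → [ʃ].
Occurrence 2 (position 5): no conditioning environment matches → elsewhere allophone [s].
Occurrence 3 (position 8): between two vowels → [h].
Occurrence 4 (position 12): no conditioning environment matches → elsewhere allophone [s].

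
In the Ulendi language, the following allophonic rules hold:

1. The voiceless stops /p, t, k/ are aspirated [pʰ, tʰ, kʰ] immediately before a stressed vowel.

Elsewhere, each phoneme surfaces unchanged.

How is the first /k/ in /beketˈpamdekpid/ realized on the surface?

[k]

/k/ (between /e/ and /e/): rule 1 targets it, but not immediately before a stressed vowel → unchanged [k].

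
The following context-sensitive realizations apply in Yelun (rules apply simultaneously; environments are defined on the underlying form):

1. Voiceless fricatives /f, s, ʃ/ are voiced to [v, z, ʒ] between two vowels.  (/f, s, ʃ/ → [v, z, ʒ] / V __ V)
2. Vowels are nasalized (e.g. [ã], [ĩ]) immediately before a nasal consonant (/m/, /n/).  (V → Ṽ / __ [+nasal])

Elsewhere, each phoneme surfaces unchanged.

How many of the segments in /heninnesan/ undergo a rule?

4

Segments that undergo a rule: /e/ → [ẽ] (rule 2); /i/ → [ĩ] (rule 2); /s/ → [z] (rule 1); /a/ → [ã] (rule 2).
All other segments surface unchanged.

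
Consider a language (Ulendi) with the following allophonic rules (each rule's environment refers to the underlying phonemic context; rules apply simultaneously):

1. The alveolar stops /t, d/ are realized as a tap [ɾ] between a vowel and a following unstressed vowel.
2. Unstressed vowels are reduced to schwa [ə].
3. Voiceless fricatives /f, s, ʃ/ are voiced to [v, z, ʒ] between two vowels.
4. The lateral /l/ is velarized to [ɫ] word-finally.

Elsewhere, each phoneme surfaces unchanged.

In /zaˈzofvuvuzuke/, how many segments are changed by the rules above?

5

Segments that undergo a rule: /a/ → [ə] (rule 2); /u/ → [ə] (rule 2); /u/ → [ə] (rule 2); /u/ → [ə] (rule 2); /e/ → [ə] (rule 2).
All other segments surface unchanged.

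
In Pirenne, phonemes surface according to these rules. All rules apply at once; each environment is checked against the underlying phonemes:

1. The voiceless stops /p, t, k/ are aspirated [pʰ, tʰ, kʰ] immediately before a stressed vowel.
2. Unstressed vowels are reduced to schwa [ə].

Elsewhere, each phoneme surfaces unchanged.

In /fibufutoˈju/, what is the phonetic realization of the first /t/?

/t/ (between /u/ and /o/) is in the target of rule 1 but the environment (immediately before a stressed vowel) is not met → [t].

[t]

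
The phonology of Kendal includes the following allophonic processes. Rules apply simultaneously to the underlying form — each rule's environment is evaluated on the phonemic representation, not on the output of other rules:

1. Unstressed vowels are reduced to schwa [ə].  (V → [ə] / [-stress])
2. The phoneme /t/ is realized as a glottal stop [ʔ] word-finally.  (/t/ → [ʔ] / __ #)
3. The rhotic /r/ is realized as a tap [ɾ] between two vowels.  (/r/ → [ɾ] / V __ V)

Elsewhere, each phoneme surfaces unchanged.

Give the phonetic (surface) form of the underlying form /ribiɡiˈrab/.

[rəbəɡəˈɾab]

/r/ (word-initial) is in the target of rule 3 but the environment (between two vowels) is not met → [r].
/i/ (between /r/ and /b/) occurs in an unstressed syllable → [ə] by rule 1.
/b/ — not in any rule's target class → [b].
Rule 1 applies to /i/ (between /b/ and /ɡ/: in an unstressed syllable) → [ə].
/ɡ/ — not in any rule's target class → [ɡ].
/i/ — between /ɡ/ and /r/, in an unstressed syllable — surfaces as [ə] (rule 1).
/r/ meets the environment for rule 3 (between two vowels) → [ɾ].
/a/ (between /r/ and /b/) fails the environment for rule 1, so it stays [a].
/b/ — not in any rule's target class → [b].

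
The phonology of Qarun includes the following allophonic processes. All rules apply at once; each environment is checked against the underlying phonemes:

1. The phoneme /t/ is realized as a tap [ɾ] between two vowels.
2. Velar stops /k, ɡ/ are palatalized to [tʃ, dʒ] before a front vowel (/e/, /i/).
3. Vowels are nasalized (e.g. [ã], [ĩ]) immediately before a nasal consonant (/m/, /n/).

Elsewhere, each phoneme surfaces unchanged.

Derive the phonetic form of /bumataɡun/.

[bũmaɾaɡũn]

/b/ (word-initial) is unaffected → [b].
/u/ — between /b/ and /m/, before a nasal consonant — surfaces as [ũ] (rule 3).
/m/ (between /u/ and /a/) is unaffected → [m].
/a/ — between /m/ and /t/; rule 3 does not apply here → [a].
/t/ meets the environment for rule 1 (between two vowels) → [ɾ].
/a/ (between /t/ and /ɡ/) is in the target of rule 3 but the environment (before a nasal consonant) is not met → [a].
/ɡ/ (between /a/ and /u/) is in the target of rule 2 but the environment (before a front vowel) is not met → [ɡ].
/u/ (between /ɡ/ and /n/) occurs before a nasal consonant → [ũ] by rule 3.
/n/ (word-final) is unaffected → [n].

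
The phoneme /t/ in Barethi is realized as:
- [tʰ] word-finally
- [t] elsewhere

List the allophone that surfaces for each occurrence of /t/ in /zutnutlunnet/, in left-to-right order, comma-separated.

[t], [t], [tʰ]

Occurrence 1 (position 3): no conditioning environment matches → elsewhere allophone [t].
Occurrence 2 (position 6): no conditioning environment matches → elsewhere allophone [t].
Occurrence 3 (position 12): word-finally → [tʰ].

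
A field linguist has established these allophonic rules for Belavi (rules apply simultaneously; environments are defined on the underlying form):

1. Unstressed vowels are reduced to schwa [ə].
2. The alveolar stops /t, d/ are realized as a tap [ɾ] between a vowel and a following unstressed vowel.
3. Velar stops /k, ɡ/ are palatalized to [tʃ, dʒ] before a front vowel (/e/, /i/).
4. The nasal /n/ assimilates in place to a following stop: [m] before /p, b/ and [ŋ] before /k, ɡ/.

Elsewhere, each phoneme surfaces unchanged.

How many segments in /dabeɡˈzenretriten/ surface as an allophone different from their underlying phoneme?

Segments that undergo a rule: /a/ → [ə] (rule 1); /e/ → [ə] (rule 1); /e/ → [ə] (rule 1); /i/ → [ə] (rule 1); /t/ → [ɾ] (rule 2); /e/ → [ə] (rule 1).
All other segments surface unchanged.

6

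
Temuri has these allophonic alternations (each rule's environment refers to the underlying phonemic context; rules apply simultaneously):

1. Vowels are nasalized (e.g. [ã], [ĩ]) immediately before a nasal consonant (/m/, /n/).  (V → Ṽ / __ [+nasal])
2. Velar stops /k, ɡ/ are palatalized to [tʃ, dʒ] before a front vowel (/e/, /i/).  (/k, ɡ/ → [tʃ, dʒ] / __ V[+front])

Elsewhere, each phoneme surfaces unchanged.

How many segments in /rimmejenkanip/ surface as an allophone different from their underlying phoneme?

Segments that undergo a rule: /i/ → [ĩ] (rule 1); /e/ → [ẽ] (rule 1); /a/ → [ã] (rule 1).
All other segments surface unchanged.

3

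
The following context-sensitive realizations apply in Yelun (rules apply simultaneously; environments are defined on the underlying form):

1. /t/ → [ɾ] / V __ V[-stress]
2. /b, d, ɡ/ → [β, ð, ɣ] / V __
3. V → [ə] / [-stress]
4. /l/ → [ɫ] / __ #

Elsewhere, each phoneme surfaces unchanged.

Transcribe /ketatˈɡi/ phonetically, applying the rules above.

/k/ (word-initial) is unaffected → [k].
Rule 3 applies to /e/ (between /k/ and /t/: in an unstressed syllable) → [ə].
/t/ (between /e/ and /a/) occurs between a vowel and a following unstressed vowel → [ɾ] by rule 1.
/a/ — between /t/ and /t/, in an unstressed syllable — surfaces as [ə] (rule 3).
/t/ (between /a/ and /ɡ/) is in the target of rule 1 but the environment (between a vowel and a following unstressed vowel) is not met → [t].
/ɡ/ — between /t/ and /i/; rule 2 does not apply here → [ɡ].
/i/ — word-final; rule 3 does not apply here → [i].

[kəɾətˈɡi]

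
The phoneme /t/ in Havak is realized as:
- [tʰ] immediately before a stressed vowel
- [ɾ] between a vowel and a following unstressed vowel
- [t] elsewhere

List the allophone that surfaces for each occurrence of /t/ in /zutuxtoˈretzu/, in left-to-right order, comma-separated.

[ɾ], [t], [t]

Occurrence 1 (position 3): between a vowel and an unstressed vowel → [ɾ].
Occurrence 2 (position 6): no conditioning environment matches → elsewhere allophone [t].
Occurrence 3 (position 10): no conditioning environment matches → elsewhere allophone [t].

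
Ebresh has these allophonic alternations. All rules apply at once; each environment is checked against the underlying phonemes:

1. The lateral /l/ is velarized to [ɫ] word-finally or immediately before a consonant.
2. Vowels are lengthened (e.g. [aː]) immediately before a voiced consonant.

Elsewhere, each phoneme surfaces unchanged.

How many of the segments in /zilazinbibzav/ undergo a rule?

Segments that undergo a rule: /i/ → [iː] (rule 2); /a/ → [aː] (rule 2); /i/ → [iː] (rule 2); /i/ → [iː] (rule 2); /a/ → [aː] (rule 2).
All other segments surface unchanged.

5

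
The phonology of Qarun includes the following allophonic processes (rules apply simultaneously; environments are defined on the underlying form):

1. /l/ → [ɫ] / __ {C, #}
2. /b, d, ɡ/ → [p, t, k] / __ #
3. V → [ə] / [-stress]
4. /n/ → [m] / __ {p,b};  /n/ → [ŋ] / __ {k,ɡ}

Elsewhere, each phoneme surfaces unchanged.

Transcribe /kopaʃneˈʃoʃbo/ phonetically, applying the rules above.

/k/ — not in any rule's target class → [k].
/o/ meets the environment for rule 3 (in an unstressed syllable) → [ə].
/p/ — not in any rule's target class → [p].
Rule 3 applies to /a/ (between /p/ and /ʃ/: in an unstressed syllable) → [ə].
/ʃ/ (between /a/ and /n/): no rule targets it → [ʃ].
/n/ (between /ʃ/ and /e/): rule 4 targets it, but not before a labial or velar stop → unchanged [n].
/e/ (between /n/ and /ʃ/): in an unstressed syllable, so rule 3 applies → [ə].
/ʃ/ (between /e/ and /o/) is unaffected → [ʃ].
/o/ (between /ʃ/ and /ʃ/): rule 3 targets it, but not in an unstressed syllable → unchanged [o].
/ʃ/ (between /o/ and /b/) is unaffected → [ʃ].
/b/ (between /ʃ/ and /o/) fails the environment for rule 2, so it stays [b].
/o/ — word-final, in an unstressed syllable — surfaces as [ə] (rule 3).

[kəpəʃnəˈʃoʃbə]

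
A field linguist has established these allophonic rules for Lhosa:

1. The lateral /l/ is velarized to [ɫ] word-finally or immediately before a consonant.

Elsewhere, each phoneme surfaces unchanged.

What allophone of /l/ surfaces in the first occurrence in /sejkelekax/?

[l]

/l/ (between /e/ and /e/) is in the target of rule 1 but the environment (word-finally or immediately before a consonant) is not met → [l].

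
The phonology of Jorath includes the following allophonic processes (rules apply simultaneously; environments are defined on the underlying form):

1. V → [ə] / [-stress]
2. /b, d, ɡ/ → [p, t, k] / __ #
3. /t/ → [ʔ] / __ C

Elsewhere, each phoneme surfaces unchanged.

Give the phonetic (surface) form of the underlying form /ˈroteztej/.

/o/ (between /r/ and /t/) is in the target of rule 1 but the environment (in an unstressed syllable) is not met → [o].
/t/ — between /o/ and /e/; rule 3 does not apply here → [t].
/e/ (between /t/ and /z/): in an unstressed syllable, so rule 1 applies → [ə].
/t/ (between /z/ and /e/): rule 3 targets it, but not immediately before a consonant → unchanged [t].
/e/ meets the environment for rule 1 (in an unstressed syllable) → [ə].

[ˈrotəztəj]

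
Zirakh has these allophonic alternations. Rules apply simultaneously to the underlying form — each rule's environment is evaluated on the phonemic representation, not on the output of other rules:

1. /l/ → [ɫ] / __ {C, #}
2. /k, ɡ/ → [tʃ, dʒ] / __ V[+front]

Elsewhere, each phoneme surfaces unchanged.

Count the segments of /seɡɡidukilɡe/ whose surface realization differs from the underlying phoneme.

4

Segments that undergo a rule: /ɡ/ → [dʒ] (rule 2); /k/ → [tʃ] (rule 2); /l/ → [ɫ] (rule 1); /ɡ/ → [dʒ] (rule 2).
All other segments surface unchanged.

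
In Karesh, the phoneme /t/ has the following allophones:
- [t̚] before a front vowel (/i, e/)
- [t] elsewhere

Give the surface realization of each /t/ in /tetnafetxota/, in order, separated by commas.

Occurrence 1 (position 1): before a front vowel (/i, e/) → [t̚].
Occurrence 2 (position 3): no conditioning environment matches → elsewhere allophone [t].
Occurrence 3 (position 8): no conditioning environment matches → elsewhere allophone [t].
Occurrence 4 (position 11): no conditioning environment matches → elsewhere allophone [t].

[t̚], [t], [t], [t]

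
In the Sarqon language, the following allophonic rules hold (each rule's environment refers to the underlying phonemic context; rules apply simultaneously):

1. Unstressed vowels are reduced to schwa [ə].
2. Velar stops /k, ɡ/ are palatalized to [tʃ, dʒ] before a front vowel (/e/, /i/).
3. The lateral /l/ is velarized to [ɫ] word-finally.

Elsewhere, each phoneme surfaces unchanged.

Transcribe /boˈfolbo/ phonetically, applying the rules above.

[bəˈfolbə]

/b/ (word-initial): no rule targets it → [b].
/o/ meets the environment for rule 1 (in an unstressed syllable) → [ə].
/f/ stays [f].
/o/ — between /f/ and /l/; rule 1 does not apply here → [o].
/l/ (between /o/ and /b/): rule 3 targets it, but not word-finally → unchanged [l].
/b/ (between /l/ and /o/) is unaffected → [b].
/o/ (word-final): in an unstressed syllable, so rule 1 applies → [ə].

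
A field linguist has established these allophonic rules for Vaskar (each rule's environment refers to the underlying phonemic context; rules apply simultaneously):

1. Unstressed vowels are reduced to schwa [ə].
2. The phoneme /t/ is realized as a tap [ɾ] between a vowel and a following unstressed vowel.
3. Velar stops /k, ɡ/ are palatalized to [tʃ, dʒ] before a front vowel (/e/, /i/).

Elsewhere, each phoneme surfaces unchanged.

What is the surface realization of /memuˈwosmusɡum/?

[məməˈwosməsɡəm]

/m/ (word-initial) is unaffected → [m].
Rule 1 applies to /e/ (between /m/ and /m/: in an unstressed syllable) → [ə].
/m/ — not in any rule's target class → [m].
Rule 1 applies to /u/ (between /m/ and /w/: in an unstressed syllable) → [ə].
/w/ stays [w].
/o/ (between /w/ and /s/) is in the target of rule 1 but the environment (in an unstressed syllable) is not met → [o].
/s/ (between /o/ and /m/) is unaffected → [s].
/m/ (between /s/ and /u/): no rule targets it → [m].
/u/ (between /m/ and /s/): in an unstressed syllable, so rule 1 applies → [ə].
/s/ — not in any rule's target class → [s].
/ɡ/ (between /s/ and /u/): rule 3 targets it, but not before a front vowel → unchanged [ɡ].
/u/ (between /ɡ/ and /m/): in an unstressed syllable, so rule 1 applies → [ə].
/m/ (word-final): no rule targets it → [m].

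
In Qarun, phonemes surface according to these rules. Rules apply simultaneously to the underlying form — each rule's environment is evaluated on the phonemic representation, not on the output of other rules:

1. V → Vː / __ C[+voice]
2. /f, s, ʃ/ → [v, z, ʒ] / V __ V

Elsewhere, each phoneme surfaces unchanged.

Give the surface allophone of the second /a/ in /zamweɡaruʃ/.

Rule 1 applies to /a/ (between /ɡ/ and /r/: before a voiced consonant) → [aː].

[aː]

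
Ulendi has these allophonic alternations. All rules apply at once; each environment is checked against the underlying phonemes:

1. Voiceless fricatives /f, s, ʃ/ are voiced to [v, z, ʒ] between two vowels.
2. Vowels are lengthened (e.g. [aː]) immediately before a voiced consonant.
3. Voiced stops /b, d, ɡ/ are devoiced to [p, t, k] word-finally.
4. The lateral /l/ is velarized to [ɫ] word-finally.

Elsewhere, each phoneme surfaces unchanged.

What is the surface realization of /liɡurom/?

/l/ (word-initial) fails the environment for rule 4, so it stays [l].
/i/ (between /l/ and /ɡ/): before a voiced consonant, so rule 2 applies → [iː].
/ɡ/ — between /i/ and /u/; rule 3 does not apply here → [ɡ].
/u/ (between /ɡ/ and /r/): before a voiced consonant, so rule 2 applies → [uː].
/o/ (between /r/ and /m/): before a voiced consonant, so rule 2 applies → [oː].

[liːɡuːroːm]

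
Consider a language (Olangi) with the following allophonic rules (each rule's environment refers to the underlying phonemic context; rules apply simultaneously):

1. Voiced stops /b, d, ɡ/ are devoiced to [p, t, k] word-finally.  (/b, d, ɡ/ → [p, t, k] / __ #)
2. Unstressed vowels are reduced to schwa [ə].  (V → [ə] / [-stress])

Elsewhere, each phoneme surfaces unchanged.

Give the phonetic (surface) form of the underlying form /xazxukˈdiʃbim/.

[xəzxəkˈdiʃbəm]

/a/ (between /x/ and /z/) occurs in an unstressed syllable → [ə] by rule 2.
/u/ — between /x/ and /k/, in an unstressed syllable — surfaces as [ə] (rule 2).
/d/ (between /k/ and /i/) is in the target of rule 1 but the environment (word-finally) is not met → [d].
/i/ (between /d/ and /ʃ/) fails the environment for rule 2, so it stays [i].
/b/ (between /ʃ/ and /i/) fails the environment for rule 1, so it stays [b].
/i/ (between /b/ and /m/): in an unstressed syllable, so rule 2 applies → [ə].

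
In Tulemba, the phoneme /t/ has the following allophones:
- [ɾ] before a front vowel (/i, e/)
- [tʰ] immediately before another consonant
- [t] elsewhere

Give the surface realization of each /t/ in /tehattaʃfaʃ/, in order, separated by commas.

Occurrence 1 (position 1): before a front vowel (/i, e/) → [ɾ].
Occurrence 2 (position 5): immediately before another consonant → [tʰ].
Occurrence 3 (position 6): no conditioning environment matches → elsewhere allophone [t].

[ɾ], [tʰ], [t]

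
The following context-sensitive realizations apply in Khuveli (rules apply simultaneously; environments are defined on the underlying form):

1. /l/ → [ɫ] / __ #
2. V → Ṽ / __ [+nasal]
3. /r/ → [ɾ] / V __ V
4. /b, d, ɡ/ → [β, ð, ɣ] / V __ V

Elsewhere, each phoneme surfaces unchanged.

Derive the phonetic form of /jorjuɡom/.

/j/ (word-initial): no rule targets it → [j].
/o/ (between /j/ and /r/) fails the environment for rule 2, so it stays [o].
/r/ (between /o/ and /j/) fails the environment for rule 3, so it stays [r].
/j/ — not in any rule's target class → [j].
/u/ (between /j/ and /ɡ/): rule 2 targets it, but not before a nasal consonant → unchanged [u].
/ɡ/ — between /u/ and /o/, between two vowels — surfaces as [ɣ] (rule 4).
Rule 2 applies to /o/ (between /ɡ/ and /m/: before a nasal consonant) → [õ].
/m/ stays [m].

[jorjuɣõm]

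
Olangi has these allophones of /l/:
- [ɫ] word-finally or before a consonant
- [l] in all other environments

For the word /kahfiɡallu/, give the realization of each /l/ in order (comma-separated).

[ɫ], [l]

Occurrence 1 (position 8): word-finally or before a consonant → [ɫ].
Occurrence 2 (position 9): no conditioning environment matches → elsewhere allophone [l].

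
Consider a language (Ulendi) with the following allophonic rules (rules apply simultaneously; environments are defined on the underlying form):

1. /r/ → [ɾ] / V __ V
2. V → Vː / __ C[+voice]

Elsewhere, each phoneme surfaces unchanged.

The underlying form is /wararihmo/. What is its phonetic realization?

/w/ — not in any rule's target class → [w].
/a/ meets the environment for rule 2 (before a voiced consonant) → [aː].
/r/ — between /a/ and /a/, between two vowels — surfaces as [ɾ] (rule 1).
/a/ (between /r/ and /r/): before a voiced consonant, so rule 2 applies → [aː].
Rule 1 applies to /r/ (between /a/ and /i/: between two vowels) → [ɾ].
/i/ — between /r/ and /h/; rule 2 does not apply here → [i].
/h/ stays [h].
/m/ — not in any rule's target class → [m].
/o/ (word-final) fails the environment for rule 2, so it stays [o].

[waːɾaːɾihmo]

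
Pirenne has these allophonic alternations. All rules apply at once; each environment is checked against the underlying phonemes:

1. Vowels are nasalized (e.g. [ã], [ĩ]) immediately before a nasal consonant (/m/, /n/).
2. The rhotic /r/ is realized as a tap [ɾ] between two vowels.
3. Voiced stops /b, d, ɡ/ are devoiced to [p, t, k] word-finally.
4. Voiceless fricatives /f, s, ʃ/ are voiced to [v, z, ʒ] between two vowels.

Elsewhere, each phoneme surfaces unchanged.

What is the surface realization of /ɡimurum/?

/ɡ/ (word-initial): rule 3 targets it, but not word-finally → unchanged [ɡ].
/i/ (between /ɡ/ and /m/) occurs before a nasal consonant → [ĩ] by rule 1.
/m/ — not in any rule's target class → [m].
/u/ (between /m/ and /r/) fails the environment for rule 1, so it stays [u].
/r/ (between /u/ and /u/): between two vowels, so rule 2 applies → [ɾ].
Rule 1 applies to /u/ (between /r/ and /m/: before a nasal consonant) → [ũ].
/m/ stays [m].

[ɡĩmuɾũm]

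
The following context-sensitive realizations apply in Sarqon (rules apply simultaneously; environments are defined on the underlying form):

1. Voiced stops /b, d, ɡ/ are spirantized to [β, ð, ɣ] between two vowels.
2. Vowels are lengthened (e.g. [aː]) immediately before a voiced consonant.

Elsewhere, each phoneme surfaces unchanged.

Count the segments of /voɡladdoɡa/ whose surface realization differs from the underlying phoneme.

Segments that undergo a rule: /o/ → [oː] (rule 2); /a/ → [aː] (rule 2); /o/ → [oː] (rule 2); /ɡ/ → [ɣ] (rule 1).
All other segments surface unchanged.

4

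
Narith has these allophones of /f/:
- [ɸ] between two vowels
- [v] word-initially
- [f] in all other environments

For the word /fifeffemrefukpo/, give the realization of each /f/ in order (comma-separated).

[v], [ɸ], [f], [f], [ɸ]

Occurrence 1 (position 1): word-initially → [v].
Occurrence 2 (position 3): between two vowels → [ɸ].
Occurrence 3 (position 5): no conditioning environment matches → elsewhere allophone [f].
Occurrence 4 (position 6): no conditioning environment matches → elsewhere allophone [f].
Occurrence 5 (position 11): between two vowels → [ɸ].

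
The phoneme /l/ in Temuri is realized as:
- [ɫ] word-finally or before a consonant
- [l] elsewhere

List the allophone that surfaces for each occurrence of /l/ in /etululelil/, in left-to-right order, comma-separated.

Occurrence 1 (position 4): no conditioning environment matches → elsewhere allophone [l].
Occurrence 2 (position 6): no conditioning environment matches → elsewhere allophone [l].
Occurrence 3 (position 8): no conditioning environment matches → elsewhere allophone [l].
Occurrence 4 (position 10): word-finally or before a consonant → [ɫ].

[l], [l], [l], [ɫ]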